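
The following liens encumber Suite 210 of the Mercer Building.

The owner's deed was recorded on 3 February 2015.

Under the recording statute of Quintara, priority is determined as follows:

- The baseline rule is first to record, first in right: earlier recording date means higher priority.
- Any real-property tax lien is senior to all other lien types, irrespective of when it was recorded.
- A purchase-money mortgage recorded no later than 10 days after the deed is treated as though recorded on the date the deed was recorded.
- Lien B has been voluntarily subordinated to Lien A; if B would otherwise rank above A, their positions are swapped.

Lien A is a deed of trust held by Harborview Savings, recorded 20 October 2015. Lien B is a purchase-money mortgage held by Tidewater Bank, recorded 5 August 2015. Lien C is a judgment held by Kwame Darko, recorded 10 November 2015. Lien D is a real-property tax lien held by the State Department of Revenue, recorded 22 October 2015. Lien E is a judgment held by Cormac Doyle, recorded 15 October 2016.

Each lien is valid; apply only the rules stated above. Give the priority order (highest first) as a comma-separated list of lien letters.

First, effective dates: B missed the 10-day window (183 days after the deed), so its recording date stands.
D is a real-property tax lien, so it outranks all other liens regardless of date.
Remaining liens by effective date: B (5 August 2015), A (20 October 2015), C (10 November 2015), E (15 October 2016).
B is senior to A before the subordination, so the two trade places.

D, A, B, C, E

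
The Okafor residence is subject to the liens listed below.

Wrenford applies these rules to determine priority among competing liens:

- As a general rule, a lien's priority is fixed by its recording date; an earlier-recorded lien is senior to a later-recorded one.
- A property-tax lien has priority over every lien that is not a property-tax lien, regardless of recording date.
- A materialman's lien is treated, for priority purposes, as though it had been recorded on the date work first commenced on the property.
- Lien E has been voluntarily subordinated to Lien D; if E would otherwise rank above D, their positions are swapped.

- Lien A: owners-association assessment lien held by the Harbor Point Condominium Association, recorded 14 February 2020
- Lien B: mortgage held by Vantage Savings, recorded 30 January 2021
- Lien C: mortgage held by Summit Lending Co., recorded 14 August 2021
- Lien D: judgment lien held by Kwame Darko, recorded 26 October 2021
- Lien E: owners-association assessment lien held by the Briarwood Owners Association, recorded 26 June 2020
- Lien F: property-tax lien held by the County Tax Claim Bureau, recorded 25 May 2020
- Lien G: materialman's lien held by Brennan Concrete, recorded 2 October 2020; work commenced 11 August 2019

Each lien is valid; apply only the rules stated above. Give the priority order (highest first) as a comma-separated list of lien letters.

First, effective dates: G relates back to 11 August 2019 (work commenced).
F is a property-tax lien, so it outranks all other liens regardless of date.
The other liens, earliest effective date first: G (11 August 2019), A (14 February 2020), E (26 June 2020), B (30 January 2021), C (14 August 2021), D (26 October 2021).
Because E would otherwise rank above D, the subordination swaps them.

F, G, A, D, B, C, E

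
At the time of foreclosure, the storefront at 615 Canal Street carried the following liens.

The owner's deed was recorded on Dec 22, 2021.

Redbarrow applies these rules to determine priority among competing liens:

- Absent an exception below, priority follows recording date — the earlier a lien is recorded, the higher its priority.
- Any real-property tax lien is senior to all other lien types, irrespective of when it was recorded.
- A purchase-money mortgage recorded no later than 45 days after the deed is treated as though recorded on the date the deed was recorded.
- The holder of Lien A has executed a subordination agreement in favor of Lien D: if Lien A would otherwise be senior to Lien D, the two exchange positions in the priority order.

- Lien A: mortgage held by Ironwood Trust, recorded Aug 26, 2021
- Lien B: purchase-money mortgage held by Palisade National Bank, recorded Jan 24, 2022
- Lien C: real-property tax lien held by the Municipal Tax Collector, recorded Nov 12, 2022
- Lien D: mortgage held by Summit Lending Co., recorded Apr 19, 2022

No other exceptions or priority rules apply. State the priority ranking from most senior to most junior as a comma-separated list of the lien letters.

C, D, B, A

Effective dates: B's effective date is the deed date, Dec 22, 2021.
C is a real-property tax lien, so it outranks all other liens regardless of date.
Remaining liens by effective date: A (Aug 26, 2021), B (Dec 22, 2021), D (Apr 19, 2022).
A would otherwise be senior to D, so under the subordination agreement A and D exchange positions.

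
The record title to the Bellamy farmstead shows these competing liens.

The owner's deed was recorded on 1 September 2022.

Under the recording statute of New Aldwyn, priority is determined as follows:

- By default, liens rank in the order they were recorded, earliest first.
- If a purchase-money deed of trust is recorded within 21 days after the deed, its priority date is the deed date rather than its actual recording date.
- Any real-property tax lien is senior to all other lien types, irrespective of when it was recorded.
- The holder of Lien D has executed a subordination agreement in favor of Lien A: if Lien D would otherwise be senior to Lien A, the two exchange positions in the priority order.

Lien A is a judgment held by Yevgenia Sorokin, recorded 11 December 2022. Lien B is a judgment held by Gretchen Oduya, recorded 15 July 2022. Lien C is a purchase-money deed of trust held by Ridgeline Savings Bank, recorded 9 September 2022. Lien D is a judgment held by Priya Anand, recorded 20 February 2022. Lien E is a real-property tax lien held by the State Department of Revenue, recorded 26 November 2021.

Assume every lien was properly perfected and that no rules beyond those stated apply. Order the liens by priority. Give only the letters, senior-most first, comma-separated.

Adjusting effective dates: C was recorded within the 21-day window, so its effective date is the deed date 1 September 2022.
E is a real-property tax lien and takes priority over every other lien.
Ordering the rest by effective date: D (20 February 2022), B (15 July 2022), C (1 September 2022), A (11 December 2022).
D is senior to A before the subordination, so the two trade places.

E, A, B, C, D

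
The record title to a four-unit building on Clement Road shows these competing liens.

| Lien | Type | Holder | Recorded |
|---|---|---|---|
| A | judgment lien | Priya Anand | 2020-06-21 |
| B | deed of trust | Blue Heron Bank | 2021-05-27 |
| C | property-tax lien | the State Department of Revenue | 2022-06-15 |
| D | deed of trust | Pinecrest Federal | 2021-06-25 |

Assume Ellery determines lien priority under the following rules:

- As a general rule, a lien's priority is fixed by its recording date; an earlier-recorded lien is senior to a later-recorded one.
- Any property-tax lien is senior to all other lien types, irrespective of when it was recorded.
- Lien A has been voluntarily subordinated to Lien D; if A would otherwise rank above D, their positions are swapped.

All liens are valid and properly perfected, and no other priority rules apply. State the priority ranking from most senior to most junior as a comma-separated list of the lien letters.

C, D, B, A

C is a property-tax lien, so it outranks all other liens regardless of date.
Among the remaining liens, by effective date: A (2020-06-21), B (2021-05-27), D (2021-06-25).
The subordination applies — A was senior to D — so A and D swap.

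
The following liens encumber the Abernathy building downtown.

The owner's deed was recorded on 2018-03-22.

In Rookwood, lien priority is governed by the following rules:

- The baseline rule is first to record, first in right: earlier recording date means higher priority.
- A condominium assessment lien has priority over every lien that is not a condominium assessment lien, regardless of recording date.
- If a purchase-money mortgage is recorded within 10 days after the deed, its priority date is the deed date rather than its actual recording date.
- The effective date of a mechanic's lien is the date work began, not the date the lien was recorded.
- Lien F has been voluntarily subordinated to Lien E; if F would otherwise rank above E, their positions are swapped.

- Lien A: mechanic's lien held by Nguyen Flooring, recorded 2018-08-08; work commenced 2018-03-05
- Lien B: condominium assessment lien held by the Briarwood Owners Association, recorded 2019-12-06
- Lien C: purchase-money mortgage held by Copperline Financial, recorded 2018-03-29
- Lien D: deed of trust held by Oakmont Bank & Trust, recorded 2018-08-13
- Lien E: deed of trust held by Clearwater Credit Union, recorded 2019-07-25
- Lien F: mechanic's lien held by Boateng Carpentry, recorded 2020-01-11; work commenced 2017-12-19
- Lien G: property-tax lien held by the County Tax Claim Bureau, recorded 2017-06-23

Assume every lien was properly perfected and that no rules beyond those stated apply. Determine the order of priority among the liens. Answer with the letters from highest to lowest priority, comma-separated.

B, G, E, A, C, D, F

Effective dates after the stated exceptions: A is treated as recorded 2018-03-05, the work-commencement date; C relates back to the deed date 2018-03-22; F is treated as recorded 2017-12-19, the work-commencement date.
B is a condominium assessment lien, so it outranks all other liens regardless of date.
Ordering the rest by effective date: G (2017-06-23), F (2017-12-19), A (2018-03-05), C (2018-03-22), D (2018-08-13), E (2019-07-25).
F is senior to E before the subordination, so the two trade places.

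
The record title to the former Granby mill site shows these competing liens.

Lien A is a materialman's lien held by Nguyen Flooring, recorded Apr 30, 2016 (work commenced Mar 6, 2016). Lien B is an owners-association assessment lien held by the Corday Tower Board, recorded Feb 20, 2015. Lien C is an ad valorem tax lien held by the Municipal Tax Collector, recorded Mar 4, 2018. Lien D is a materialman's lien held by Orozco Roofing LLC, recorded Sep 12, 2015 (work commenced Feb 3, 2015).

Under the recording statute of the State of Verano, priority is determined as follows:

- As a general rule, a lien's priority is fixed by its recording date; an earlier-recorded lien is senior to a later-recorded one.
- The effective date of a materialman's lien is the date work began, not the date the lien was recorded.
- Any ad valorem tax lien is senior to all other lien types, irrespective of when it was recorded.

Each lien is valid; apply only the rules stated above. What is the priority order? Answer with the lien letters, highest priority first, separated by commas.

C, D, B, A

Effective dates after the stated exceptions: A's effective date is Mar 6, 2016, when work began; D's effective date is Feb 3, 2015, when work began.
C, as an ad valorem tax lien, has superpriority and ranks first.
Ordering the rest by effective date: D (Feb 3, 2015), B (Feb 20, 2015), A (Mar 6, 2016).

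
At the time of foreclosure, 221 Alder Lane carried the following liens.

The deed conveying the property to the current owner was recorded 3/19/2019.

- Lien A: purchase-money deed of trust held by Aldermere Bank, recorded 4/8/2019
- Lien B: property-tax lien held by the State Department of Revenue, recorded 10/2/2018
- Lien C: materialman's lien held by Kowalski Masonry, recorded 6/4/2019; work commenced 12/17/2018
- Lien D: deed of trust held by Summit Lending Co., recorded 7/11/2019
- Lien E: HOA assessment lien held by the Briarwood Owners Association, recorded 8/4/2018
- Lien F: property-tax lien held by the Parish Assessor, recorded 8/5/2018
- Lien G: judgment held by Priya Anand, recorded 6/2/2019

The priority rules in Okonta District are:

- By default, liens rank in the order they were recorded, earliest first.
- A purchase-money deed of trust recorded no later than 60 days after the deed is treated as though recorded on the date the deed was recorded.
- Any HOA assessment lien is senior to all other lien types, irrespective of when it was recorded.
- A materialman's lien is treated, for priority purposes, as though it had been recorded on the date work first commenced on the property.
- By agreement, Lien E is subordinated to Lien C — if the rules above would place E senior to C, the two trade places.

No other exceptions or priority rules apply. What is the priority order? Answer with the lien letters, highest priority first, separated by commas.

First, effective dates: A relates back to the deed date 3/19/2019; C is treated as recorded 12/17/2018, the work-commencement date.
E, as an HOA assessment lien, has superpriority and ranks first.
The other liens, earliest effective date first: F (8/5/2018), B (10/2/2018), C (12/17/2018), A (3/19/2019), G (6/2/2019), D (7/11/2019).
Because E would otherwise rank above C, the subordination swaps them.

C, F, B, E, A, G, D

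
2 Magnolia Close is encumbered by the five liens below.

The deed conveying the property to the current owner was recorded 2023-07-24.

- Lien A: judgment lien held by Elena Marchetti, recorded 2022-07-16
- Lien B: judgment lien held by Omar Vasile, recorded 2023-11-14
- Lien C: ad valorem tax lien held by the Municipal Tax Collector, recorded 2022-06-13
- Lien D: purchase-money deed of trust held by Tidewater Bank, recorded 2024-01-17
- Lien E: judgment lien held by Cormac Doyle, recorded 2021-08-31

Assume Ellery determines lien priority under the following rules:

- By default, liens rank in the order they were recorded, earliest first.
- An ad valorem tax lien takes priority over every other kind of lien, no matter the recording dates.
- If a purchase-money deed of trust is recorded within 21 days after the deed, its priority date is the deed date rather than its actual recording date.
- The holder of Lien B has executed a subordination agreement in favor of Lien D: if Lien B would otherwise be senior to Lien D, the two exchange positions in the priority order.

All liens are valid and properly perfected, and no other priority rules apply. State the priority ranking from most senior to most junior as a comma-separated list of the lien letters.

First, effective dates: D missed the 21-day window (177 days after the deed), so its recording date stands.
As an ad valorem tax lien, C is senior to every other lien.
The other liens, earliest effective date first: E (2021-08-31), A (2022-07-16), B (2023-11-14), D (2024-01-17).
Because B would otherwise rank above D, the subordination swaps them.

C, E, A, D, B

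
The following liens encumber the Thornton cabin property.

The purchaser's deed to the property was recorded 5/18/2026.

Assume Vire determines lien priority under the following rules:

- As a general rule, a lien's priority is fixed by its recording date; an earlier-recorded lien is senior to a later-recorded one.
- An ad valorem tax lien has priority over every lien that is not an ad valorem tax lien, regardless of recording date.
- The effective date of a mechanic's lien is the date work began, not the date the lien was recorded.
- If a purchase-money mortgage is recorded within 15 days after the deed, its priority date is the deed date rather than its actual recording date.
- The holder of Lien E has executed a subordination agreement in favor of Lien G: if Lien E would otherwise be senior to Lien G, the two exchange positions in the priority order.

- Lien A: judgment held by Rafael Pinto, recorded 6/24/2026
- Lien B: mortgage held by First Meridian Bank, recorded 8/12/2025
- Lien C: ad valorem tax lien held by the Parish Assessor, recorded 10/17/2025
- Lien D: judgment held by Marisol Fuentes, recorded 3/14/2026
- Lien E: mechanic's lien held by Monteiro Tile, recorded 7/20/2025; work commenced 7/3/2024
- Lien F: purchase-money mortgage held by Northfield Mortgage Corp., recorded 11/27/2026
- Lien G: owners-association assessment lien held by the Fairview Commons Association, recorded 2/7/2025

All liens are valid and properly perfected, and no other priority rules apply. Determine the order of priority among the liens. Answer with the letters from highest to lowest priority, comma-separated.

C, G, E, B, D, A, F

Effective dates after the stated exceptions: E is treated as recorded 7/3/2024, the work-commencement date; F missed the 15-day window (193 days after the deed), so its recording date stands.
As an ad valorem tax lien, C is senior to every other lien.
Remaining liens by effective date: E (7/3/2024), G (2/7/2025), B (8/12/2025), D (3/14/2026), A (6/24/2026), F (11/27/2026).
E would otherwise be senior to G, so under the subordination agreement E and G exchange positions.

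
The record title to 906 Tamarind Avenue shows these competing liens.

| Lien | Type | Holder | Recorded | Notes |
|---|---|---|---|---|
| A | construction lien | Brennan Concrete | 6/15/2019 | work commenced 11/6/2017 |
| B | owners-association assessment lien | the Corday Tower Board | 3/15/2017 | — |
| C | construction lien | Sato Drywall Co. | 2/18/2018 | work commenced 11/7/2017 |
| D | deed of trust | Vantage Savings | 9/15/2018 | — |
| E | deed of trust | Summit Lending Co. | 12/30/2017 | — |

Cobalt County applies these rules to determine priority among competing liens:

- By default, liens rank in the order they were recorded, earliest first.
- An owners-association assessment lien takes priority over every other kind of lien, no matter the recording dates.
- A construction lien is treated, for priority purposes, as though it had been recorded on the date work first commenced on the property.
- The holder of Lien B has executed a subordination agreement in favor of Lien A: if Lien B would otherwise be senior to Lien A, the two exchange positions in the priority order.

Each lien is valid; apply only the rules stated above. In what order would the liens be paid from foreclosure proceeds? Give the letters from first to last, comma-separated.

A, B, C, E, D

Effective dates after the stated exceptions: A is treated as recorded 11/6/2017, the work-commencement date; C relates back to 11/7/2017 (work commenced).
B is an owners-association assessment lien, so it outranks all other liens regardless of date.
The other liens, earliest effective date first: A (11/6/2017), C (11/7/2017), E (12/30/2017), D (9/15/2018).
B would otherwise be senior to A, so under the subordination agreement B and A exchange positions.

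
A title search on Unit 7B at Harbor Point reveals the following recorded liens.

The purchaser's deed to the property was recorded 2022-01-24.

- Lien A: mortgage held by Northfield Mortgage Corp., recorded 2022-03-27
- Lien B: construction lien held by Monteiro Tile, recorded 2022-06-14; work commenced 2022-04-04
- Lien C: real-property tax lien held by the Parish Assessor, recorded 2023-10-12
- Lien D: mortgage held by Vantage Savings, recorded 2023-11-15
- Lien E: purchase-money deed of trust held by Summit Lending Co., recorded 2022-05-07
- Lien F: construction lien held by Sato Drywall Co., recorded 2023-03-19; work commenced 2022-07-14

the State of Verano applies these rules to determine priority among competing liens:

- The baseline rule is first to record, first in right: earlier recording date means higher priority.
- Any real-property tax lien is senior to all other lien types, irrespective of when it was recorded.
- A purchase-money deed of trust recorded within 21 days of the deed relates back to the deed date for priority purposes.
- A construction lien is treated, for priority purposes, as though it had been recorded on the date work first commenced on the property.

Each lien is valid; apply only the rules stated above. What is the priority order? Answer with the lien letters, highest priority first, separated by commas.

Effective dates after the stated exceptions: B is treated as recorded 2022-04-04, the work-commencement date; E was recorded 103 days after the deed, outside the 21-day window, so it keeps its recording date; F is treated as recorded 2022-07-14, the work-commencement date.
C, as a real-property tax lien, has superpriority and ranks first.
The other liens, earliest effective date first: A (2022-03-27), B (2022-04-04), E (2022-05-07), F (2022-07-14), D (2023-11-15).

C, A, B, E, F, D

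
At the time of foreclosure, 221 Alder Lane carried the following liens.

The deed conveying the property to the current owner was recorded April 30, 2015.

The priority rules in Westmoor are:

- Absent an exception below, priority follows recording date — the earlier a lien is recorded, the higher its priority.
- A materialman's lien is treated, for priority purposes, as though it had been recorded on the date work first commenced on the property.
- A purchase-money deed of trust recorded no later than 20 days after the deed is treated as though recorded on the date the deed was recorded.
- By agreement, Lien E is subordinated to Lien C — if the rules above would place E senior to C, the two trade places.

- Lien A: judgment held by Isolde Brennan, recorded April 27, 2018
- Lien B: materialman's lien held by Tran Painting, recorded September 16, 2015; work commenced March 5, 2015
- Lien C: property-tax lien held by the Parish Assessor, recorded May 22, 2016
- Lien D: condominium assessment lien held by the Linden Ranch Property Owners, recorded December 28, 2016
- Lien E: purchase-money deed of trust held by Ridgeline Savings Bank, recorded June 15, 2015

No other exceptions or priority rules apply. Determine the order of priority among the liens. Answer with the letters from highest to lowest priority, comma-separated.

B, C, E, D, A

First, effective dates: B relates back to March 5, 2015 (work commenced); E was recorded 46 days after the deed, outside the 20-day window, so it keeps its recording date.
By effective date, earliest first: B (March 5, 2015), E (June 15, 2015), C (May 22, 2016), D (December 28, 2016), A (April 27, 2018).
Because E would otherwise rank above C, the subordination swaps them.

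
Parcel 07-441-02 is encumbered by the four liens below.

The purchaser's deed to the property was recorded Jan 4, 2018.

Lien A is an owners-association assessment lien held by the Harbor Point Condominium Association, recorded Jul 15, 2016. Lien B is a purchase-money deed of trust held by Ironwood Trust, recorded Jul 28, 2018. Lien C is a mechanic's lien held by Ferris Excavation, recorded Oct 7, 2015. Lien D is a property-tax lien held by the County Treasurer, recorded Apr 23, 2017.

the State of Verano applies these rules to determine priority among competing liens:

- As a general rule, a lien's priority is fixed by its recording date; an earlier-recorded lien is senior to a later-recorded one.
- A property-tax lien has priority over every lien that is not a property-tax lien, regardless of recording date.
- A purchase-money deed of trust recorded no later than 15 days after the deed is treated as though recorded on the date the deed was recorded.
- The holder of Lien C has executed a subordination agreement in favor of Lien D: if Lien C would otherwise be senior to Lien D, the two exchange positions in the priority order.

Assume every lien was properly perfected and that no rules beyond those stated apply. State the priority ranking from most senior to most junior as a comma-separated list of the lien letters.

D, C, A, B

First, effective dates: B missed the 15-day window (205 days after the deed), so its recording date stands.
D is a property-tax lien and takes priority over every other lien.
Ordering the rest by effective date: C (Oct 7, 2015), A (Jul 15, 2016), B (Jul 28, 2018).
Since C is not senior to D, the subordination leaves the order unchanged.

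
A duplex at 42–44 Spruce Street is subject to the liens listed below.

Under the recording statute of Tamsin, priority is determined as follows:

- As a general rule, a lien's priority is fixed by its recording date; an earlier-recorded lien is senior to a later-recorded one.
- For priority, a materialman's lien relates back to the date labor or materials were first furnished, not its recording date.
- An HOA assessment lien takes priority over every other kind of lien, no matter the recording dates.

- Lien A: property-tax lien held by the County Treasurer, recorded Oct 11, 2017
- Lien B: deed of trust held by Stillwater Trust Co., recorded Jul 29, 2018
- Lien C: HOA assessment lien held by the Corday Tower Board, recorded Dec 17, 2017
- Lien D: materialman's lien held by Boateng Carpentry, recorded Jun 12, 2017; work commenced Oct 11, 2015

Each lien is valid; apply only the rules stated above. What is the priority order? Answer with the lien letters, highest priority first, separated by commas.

C, D, A, B

Effective dates after the stated exceptions: D's effective date is Oct 11, 2015, when work began.
C is an HOA assessment lien and takes priority over every other lien.
Ordering the rest by effective date: D (Oct 11, 2015), A (Oct 11, 2017), B (Jul 29, 2018).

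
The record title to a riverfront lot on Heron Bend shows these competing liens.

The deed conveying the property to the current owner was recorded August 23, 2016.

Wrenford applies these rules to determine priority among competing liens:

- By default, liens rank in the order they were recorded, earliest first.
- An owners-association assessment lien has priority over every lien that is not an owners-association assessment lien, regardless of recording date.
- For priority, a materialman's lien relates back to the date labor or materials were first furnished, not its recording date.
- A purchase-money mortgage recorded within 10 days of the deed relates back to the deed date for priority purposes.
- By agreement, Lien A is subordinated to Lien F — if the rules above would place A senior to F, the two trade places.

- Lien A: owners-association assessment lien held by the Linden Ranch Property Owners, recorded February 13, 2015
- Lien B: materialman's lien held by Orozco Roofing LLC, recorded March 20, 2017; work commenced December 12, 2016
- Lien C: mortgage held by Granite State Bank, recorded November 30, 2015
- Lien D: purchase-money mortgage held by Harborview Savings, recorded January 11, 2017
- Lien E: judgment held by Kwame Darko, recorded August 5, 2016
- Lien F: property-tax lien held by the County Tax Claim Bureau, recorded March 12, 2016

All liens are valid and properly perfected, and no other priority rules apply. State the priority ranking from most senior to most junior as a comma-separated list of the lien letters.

Effective dates: B's effective date is December 12, 2016, when work began; D was recorded 141 days after the deed, outside the 10-day window, so it keeps its recording date.
A is an owners-association assessment lien, so it outranks all other liens regardless of date.
The other liens, earliest effective date first: C (November 30, 2015), F (March 12, 2016), E (August 5, 2016), B (December 12, 2016), D (January 11, 2017).
The subordination applies — A was senior to F — so A and F swap.

F, C, A, E, B, D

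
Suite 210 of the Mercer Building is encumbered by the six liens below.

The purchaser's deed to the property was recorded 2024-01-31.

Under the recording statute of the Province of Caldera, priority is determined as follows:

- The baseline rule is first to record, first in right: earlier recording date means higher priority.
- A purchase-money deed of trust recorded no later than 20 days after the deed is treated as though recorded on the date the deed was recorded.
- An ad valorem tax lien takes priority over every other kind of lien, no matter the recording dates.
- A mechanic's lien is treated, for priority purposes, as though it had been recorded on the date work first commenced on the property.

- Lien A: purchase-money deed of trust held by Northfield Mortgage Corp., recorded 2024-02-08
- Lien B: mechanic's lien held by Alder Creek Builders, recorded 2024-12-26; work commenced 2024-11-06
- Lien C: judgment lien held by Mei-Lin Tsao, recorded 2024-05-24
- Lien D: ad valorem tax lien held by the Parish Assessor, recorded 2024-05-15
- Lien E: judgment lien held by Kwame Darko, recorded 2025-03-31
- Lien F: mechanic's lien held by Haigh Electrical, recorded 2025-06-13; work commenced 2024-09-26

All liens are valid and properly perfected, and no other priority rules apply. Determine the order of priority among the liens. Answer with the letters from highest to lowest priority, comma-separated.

Adjusting effective dates: A relates back to the deed date 2024-01-31; B's effective date is 2024-11-06, when work began; F is treated as recorded 2024-09-26, the work-commencement date.
D, as an ad valorem tax lien, has superpriority and ranks first.
The other liens, earliest effective date first: A (2024-01-31), C (2024-05-24), F (2024-09-26), B (2024-11-06), E (2025-03-31).

D, A, C, F, B, E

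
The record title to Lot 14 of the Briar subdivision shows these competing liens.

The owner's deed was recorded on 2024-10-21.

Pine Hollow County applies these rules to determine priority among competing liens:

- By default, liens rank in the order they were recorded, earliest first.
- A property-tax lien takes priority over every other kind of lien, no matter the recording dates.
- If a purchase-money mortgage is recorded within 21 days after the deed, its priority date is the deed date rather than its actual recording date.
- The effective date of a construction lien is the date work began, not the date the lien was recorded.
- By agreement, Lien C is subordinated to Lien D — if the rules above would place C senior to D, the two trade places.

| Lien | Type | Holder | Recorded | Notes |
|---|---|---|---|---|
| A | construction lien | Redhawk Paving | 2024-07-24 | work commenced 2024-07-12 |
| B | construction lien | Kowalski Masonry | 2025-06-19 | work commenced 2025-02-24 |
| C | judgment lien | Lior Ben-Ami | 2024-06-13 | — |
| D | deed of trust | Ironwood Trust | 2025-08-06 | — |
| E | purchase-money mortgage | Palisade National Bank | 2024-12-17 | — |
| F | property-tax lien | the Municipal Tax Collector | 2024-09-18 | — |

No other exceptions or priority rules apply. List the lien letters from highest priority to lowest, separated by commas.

F, D, A, E, B, C

Adjusting effective dates: A's effective date is 2024-07-12, when work began; B is treated as recorded 2025-02-24, the work-commencement date; E missed the 21-day window (57 days after the deed), so its recording date stands.
F is a property-tax lien, so it outranks all other liens regardless of date.
Remaining liens by effective date: C (2024-06-13), A (2024-07-12), E (2024-12-17), B (2025-02-24), D (2025-08-06).
C is senior to D before the subordination, so the two trade places.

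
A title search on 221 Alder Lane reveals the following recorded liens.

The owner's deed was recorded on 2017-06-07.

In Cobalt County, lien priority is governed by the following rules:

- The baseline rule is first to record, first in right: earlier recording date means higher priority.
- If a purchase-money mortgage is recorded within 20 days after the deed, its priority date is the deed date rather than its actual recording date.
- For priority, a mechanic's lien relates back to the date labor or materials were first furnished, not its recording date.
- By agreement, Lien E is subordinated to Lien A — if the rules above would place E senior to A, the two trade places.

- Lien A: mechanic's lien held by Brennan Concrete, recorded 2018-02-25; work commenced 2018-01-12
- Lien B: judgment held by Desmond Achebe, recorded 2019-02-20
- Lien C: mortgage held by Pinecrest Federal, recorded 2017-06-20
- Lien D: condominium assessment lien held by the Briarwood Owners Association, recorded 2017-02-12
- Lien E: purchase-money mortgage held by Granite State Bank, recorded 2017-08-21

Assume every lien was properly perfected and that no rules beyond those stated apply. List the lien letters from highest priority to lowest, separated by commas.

D, C, A, E, B

First, effective dates: A is treated as recorded 2018-01-12, the work-commencement date; E was recorded 75 days after the deed — beyond 20 days — so no relation-back applies.
By effective date: D (2017-02-12), C (2017-06-20), E (2017-08-21), A (2018-01-12), B (2019-02-20).
E would otherwise be senior to A, so under the subordination agreement E and A exchange positions.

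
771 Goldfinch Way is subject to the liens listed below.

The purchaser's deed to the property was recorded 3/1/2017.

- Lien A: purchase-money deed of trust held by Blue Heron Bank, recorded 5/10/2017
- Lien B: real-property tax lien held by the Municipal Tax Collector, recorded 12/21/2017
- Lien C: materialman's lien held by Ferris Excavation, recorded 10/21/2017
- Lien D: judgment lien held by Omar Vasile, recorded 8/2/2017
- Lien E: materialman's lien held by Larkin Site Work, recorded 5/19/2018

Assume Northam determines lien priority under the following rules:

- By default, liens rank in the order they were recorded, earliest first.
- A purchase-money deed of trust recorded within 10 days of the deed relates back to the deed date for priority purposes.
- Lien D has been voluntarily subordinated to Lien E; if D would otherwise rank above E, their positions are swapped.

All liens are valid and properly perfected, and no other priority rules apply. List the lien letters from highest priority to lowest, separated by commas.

Effective dates: A was recorded 70 days after the deed — beyond 10 days — so no relation-back applies.
Ordering by effective date: A (5/10/2017), D (8/2/2017), C (10/21/2017), B (12/21/2017), E (5/19/2018).
Because D would otherwise rank above E, the subordination swaps them.

A, E, C, B, D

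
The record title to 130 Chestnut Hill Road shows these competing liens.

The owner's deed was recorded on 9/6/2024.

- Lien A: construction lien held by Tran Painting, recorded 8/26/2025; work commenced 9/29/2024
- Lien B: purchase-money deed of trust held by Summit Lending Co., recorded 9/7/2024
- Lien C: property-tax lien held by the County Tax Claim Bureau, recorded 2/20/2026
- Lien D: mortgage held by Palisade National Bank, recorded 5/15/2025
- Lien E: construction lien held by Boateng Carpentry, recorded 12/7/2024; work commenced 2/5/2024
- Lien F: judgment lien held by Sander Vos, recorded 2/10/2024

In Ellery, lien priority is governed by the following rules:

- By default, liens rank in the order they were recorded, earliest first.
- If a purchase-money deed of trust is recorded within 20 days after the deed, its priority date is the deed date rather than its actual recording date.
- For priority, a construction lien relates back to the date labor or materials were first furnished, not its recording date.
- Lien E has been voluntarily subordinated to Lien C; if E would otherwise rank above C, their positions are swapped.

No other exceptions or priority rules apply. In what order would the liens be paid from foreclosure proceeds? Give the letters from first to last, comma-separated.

C, F, B, A, D, E

Adjusting effective dates: A relates back to 9/29/2024 (work commenced); B's effective date is the deed date, 9/6/2024; E is treated as recorded 2/5/2024, the work-commencement date.
By effective date: E (2/5/2024), F (2/10/2024), B (9/6/2024), A (9/29/2024), D (5/15/2025), C (2/20/2026).
Because E would otherwise rank above C, the subordination swaps them.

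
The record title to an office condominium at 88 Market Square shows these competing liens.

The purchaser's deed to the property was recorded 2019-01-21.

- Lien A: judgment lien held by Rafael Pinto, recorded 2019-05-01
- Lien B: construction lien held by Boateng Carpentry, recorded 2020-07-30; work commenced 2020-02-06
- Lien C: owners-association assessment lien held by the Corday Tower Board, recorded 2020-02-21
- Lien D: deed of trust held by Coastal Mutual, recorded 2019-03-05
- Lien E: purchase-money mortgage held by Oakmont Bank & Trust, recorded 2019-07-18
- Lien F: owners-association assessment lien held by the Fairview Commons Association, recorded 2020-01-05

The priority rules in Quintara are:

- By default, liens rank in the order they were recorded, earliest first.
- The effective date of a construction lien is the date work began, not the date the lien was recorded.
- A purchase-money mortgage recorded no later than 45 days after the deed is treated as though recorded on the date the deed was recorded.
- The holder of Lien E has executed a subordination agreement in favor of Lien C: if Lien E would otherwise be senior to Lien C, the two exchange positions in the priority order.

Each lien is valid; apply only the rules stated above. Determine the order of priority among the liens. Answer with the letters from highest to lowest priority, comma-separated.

D, A, C, F, B, E

Effective dates: B is treated as recorded 2020-02-06, the work-commencement date; E was recorded 178 days after the deed — beyond 45 days — so no relation-back applies.
By effective date, earliest first: D (2019-03-05), A (2019-05-01), E (2019-07-18), F (2020-01-05), B (2020-02-06), C (2020-02-21).
Because E would otherwise rank above C, the subordination swaps them.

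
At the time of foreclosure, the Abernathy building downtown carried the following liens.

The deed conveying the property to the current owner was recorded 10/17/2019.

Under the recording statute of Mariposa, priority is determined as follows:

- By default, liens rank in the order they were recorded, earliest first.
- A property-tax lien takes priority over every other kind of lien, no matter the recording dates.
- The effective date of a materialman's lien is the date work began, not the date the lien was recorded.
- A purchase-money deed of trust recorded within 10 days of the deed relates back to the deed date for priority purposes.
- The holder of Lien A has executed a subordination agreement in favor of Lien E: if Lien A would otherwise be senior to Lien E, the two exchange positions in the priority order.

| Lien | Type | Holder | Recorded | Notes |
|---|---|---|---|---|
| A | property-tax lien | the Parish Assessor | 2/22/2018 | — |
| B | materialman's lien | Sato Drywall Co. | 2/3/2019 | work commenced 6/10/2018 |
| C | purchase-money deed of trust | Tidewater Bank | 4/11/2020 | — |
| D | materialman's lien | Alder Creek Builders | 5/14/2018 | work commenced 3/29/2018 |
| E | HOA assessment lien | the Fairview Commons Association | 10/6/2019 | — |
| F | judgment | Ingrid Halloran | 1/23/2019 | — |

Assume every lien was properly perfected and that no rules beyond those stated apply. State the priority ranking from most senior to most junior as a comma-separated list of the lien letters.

E, D, B, F, A, C

Adjusting effective dates: B is treated as recorded 6/10/2018, the work-commencement date; C was recorded 177 days after the deed — beyond 10 days — so no relation-back applies; D relates back to 3/29/2018 (work commenced).
A is a property-tax lien and takes priority over every other lien.
Ordering the rest by effective date: D (3/29/2018), B (6/10/2018), F (1/23/2019), E (10/6/2019), C (4/11/2020).
A would otherwise be senior to E, so under the subordination agreement A and E exchange positions.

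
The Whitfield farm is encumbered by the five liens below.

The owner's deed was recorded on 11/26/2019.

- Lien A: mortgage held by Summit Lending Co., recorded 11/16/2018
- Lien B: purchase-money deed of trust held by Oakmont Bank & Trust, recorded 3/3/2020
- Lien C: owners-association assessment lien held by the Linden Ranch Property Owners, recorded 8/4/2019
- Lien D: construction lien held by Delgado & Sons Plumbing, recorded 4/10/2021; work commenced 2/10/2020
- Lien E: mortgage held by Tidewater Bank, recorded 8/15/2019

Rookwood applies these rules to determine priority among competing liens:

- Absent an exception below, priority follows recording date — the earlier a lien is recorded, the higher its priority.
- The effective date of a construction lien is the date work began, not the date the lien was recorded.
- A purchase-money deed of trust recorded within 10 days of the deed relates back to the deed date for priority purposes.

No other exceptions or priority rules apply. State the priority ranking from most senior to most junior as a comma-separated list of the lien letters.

First, effective dates: B was recorded 98 days after the deed, outside the 10-day window, so it keeps its recording date; D's effective date is 2/10/2020, when work began.
By effective date, earliest first: A (11/16/2018), C (8/4/2019), E (8/15/2019), D (2/10/2020), B (3/3/2020).

A, C, E, D, B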